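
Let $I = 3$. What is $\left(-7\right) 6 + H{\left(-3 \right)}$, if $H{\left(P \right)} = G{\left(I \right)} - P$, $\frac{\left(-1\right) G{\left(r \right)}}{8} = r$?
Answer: $-63$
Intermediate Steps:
$G{\left(r \right)} = - 8 r$
$H{\left(P \right)} = -24 - P$ ($H{\left(P \right)} = \left(-8\right) 3 - P = -24 - P$)
$\left(-7\right) 6 + H{\left(-3 \right)} = \left(-7\right) 6 - 21 = -42 + \left(-24 + 3\right) = -42 - 21 = -63$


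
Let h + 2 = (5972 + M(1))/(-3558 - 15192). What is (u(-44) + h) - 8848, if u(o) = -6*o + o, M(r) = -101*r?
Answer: -53939457/6250 ≈ -8630.3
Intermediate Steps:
h = -14457/6250 (h = -2 + (5972 - 101*1)/(-3558 - 15192) = -2 + (5972 - 101)/(-18750) = -2 + 5871*(-1/18750) = -2 - 1957/6250 = -14457/6250 ≈ -2.3131)
u(o) = -5*o
(u(-44) + h) - 8848 = (-5*(-44) - 14457/6250) - 8848 = (220 - 14457/6250) - 8848 = 1360543/6250 - 8848 = -53939457/6250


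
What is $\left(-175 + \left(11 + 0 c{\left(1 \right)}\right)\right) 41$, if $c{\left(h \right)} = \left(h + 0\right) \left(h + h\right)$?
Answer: $-6724$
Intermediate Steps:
$c{\left(h \right)} = 2 h^{2}$ ($c{\left(h \right)} = h 2 h = 2 h^{2}$)
$\left(-175 + \left(11 + 0 c{\left(1 \right)}\right)\right) 41 = \left(-175 + \left(11 + 0 \cdot 2 \cdot 1^{2}\right)\right) 41 = \left(-175 + \left(11 + 0 \cdot 2 \cdot 1\right)\right) 41 = \left(-175 + \left(11 + 0 \cdot 2\right)\right) 41 = \left(-175 + \left(11 + 0\right)\right) 41 = \left(-175 + 11\right) 41 = \left(-164\right) 41 = -6724$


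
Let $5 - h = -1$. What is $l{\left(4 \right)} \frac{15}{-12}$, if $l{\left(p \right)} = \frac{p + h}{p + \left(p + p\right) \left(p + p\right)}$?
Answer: $- \frac{25}{136} \approx -0.18382$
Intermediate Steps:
$h = 6$ ($h = 5 - -1 = 5 + 1 = 6$)
$l{\left(p \right)} = \frac{6 + p}{p + 4 p^{2}}$ ($l{\left(p \right)} = \frac{p + 6}{p + \left(p + p\right) \left(p + p\right)} = \frac{6 + p}{p + 2 p 2 p} = \frac{6 + p}{p + 4 p^{2}}$)
$l{\left(4 \right)} \frac{15}{-12} = \frac{6 + 4}{4 \left(1 + 4 \cdot 4\right)} \frac{15}{-12} = \frac{1}{4} \frac{1}{1 + 16} \cdot 10 \cdot 15 \left(- \frac{1}{12}\right) = \frac{1}{4} \cdot \frac{1}{17} \cdot 10 \left(- \frac{5}{4}\right) = \frac{5}{34} \left(- \frac{5}{4}\right) = - \frac{25}{136}$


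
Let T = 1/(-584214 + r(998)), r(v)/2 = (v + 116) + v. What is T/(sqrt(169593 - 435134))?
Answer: I*sqrt(265541)/154011124590 ≈ 3.3459e-9*I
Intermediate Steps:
r(v) = 232 + 4*v (r(v) = 2*((v + 116) + v) = 2*((116 + v) + v) = 2*(116 + 2*v) = 232 + 4*v)
T = -1/579990 (T = 1/(-584214 + (232 + 4*998)) = 1/(-584214 + (232 + 3992)) = 1/(-584214 + 4224) = 1/(-579990) = -1/579990 ≈ -1.7242e-6)
T/(sqrt(169593 - 435134)) = -1/(579990*sqrt(169593 - 435134)) = -(-I*sqrt(265541)/265541)/579990 = -(-1)*I*sqrt(265541)/154011124590 = I*sqrt(265541)/154011124590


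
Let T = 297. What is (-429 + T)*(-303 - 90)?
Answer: 51876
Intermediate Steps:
(-429 + T)*(-303 - 90) = (-429 + 297)*(-303 - 90) = -132*(-393) = 51876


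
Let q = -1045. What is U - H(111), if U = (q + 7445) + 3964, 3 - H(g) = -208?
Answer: 10153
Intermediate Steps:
H(g) = 211 (H(g) = 3 - 1*(-208) = 3 + 208 = 211)
U = 10364 (U = (-1045 + 7445) + 3964 = 6400 + 3964 = 10364)
U - H(111) = 10364 - 1*211 = 10364 - 211 = 10153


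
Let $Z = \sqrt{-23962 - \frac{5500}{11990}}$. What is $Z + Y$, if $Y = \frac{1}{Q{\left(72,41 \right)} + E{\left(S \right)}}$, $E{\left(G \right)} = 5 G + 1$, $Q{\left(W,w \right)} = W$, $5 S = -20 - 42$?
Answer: $\frac{1}{11} + \frac{6 i \sqrt{7908277}}{109} \approx 0.090909 + 154.8 i$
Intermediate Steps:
$S = - \frac{62}{5}$ ($S = \frac{-20 - 42}{5} = \frac{1}{5} \left(-62\right) = - \frac{62}{5} \approx -12.4$)
$E{\left(G \right)} = 1 + 5 G$
$Y = \frac{1}{11}$ ($Y = \frac{1}{72 + \left(1 + 5 \left(- \frac{62}{5}\right)\right)} = \frac{1}{72 + \left(1 - 62\right)} = \frac{1}{72 - 61} = \frac{1}{11} \approx 0.090909$)
$Z = \frac{6 i \sqrt{7908277}}{109}$ ($Z = \sqrt{-23962 - \frac{50}{109}} = \sqrt{- \frac{2611908}{109}} = \frac{6 i \sqrt{7908277}}{109} \approx 154.8 i$)
$Z + Y = \frac{6 i \sqrt{7908277}}{109} + \frac{1}{11} = \frac{1}{11} + \frac{6 i \sqrt{7908277}}{109}$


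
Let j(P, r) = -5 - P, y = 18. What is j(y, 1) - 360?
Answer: -383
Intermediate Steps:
j(y, 1) - 360 = (-5 - 1*18) - 360 = (-5 - 18) - 360 = -23 - 360 = -383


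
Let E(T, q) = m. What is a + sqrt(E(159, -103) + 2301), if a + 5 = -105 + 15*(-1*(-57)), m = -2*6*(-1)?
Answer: 745 + 3*sqrt(257) ≈ 793.09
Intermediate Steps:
m = 12 (m = -12*(-1) = 12)
E(T, q) = 12
a = 745 (a = -5 + (-105 + 15*(-1*(-57))) = -5 + (-105 + 15*57) = -5 + (-105 + 855) = -5 + 750 = 745)
a + sqrt(E(159, -103) + 2301) = 745 + sqrt(12 + 2301) = 745 + sqrt(2313) = 745 + 3*sqrt(257)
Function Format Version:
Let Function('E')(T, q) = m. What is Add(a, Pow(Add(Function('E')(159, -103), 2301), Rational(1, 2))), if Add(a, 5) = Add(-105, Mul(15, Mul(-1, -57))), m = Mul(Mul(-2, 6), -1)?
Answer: Add(745, Mul(3, Pow(257, Rational(1, 2)))) ≈ 793.09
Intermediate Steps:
m = 12 (m = Mul(-12, -1) = 12)
Function('E')(T, q) = 12
a = 745 (a = Add(-5, Add(-105, Mul(15, Mul(-1, -57)))) = Add(-5, Add(-105, Mul(15, 57))) = Add(-5, Add(-105, 855)) = Add(-5, 750) = 745)
Add(a, Pow(Add(Function('E')(159, -103), 2301), Rational(1, 2))) = Add(745, Pow(Add(12, 2301), Rational(1, 2))) = Add(745, Pow(2313, Rational(1, 2))) = Add(745, Mul(3, Pow(257, Rational(1, 2))))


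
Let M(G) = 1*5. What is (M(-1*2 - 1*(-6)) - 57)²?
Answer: 2704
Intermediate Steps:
M(G) = 5
(M(-1*2 - 1*(-6)) - 57)² = (5 - 57)² = (-52)² = 2704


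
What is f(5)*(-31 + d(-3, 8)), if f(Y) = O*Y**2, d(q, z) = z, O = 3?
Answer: -1725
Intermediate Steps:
f(Y) = 3*Y**2
f(5)*(-31 + d(-3, 8)) = (3*5**2)*(-31 + 8) = (3*25)*(-23) = 75*(-23) = -1725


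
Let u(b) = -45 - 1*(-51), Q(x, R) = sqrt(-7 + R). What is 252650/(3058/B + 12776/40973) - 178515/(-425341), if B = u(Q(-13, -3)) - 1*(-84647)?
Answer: 3803389848349619860/5237866787829 ≈ 7.2613e+5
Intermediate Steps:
u(b) = 6 (u(b) = -45 + 51 = 6)
B = 84653 (B = 6 - 1*(-84647) = 6 + 84647 = 84653)
252650/(3058/B + 12776/40973) - 178515/(-425341) = 252650/(3058/84653 + 12776/40973) - 178515/(-425341) = 252650/(3058*(1/84653) + 12776*(1/40973)) - 178515*(-1/425341) = 252650/(3058/84653 + 12776/40973) + 178515/425341 = 252650/(1206822162/3468487369) + 178515/425341 = 252650*(3468487369/1206822162) + 178515/425341 = 438156666888925/603411081 + 178515/425341 = 3803389848349619860/5237866787829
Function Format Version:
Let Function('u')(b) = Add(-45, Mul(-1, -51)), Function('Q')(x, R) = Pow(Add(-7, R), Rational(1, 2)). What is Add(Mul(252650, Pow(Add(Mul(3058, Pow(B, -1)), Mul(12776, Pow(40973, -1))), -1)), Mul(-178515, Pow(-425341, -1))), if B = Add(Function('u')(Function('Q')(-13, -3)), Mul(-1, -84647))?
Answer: Rational(3803389848349619860, 5237866787829) ≈ 7.2613e+5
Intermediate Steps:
Function('u')(b) = 6 (Function('u')(b) = Add(-45, 51) = 6)
B = 84653 (B = Add(6, Mul(-1, -84647)) = Add(6, 84647) = 84653)
Add(Mul(252650, Pow(Add(Mul(3058, Pow(B, -1)), Mul(12776, Pow(40973, -1))), -1)), Mul(-178515, Pow(-425341, -1))) = Add(Mul(252650, Pow(Add(Mul(3058, Pow(84653, -1)), Mul(12776, Pow(40973, -1))), -1)), Mul(-178515, Pow(-425341, -1))) = Add(Mul(252650, Pow(Add(Mul(3058, Rational(1, 84653)), Mul(12776, Rational(1, 40973))), -1)), Mul(-178515, Rational(-1, 425341))) = Add(Mul(252650, Pow(Add(Rational(3058, 84653), Rational(12776, 40973)), -1)), Rational(178515, 425341)) = Add(Mul(252650, Pow(Rational(1206822162, 3468487369), -1)), Rational(178515, 425341)) = Add(Mul(252650, Rational(3468487369, 1206822162)), Rational(178515, 425341)) = Add(Rational(438156666888925, 603411081), Rational(178515, 425341)) = Rational(3803389848349619860, 5237866787829)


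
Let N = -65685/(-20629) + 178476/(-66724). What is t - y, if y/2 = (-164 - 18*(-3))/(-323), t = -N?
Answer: -18901316866/15878326961 ≈ -1.1904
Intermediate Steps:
N = 25035162/49158907 (N = -65685*(-1/20629) + 178476*(-1/66724) = 65685/20629 - 44619/16681 = 25035162/49158907 ≈ 0.50927)
t = -25035162/49158907 (t = -1*25035162/49158907 = -25035162/49158907 ≈ -0.50927)
y = 220/323 (y = 2*((-164 - 18*(-3))/(-323)) = 2*((-164 + 54)*(-1/323)) = 2*(-110*(-1/323)) = 2*(110/323) = 220/323 ≈ 0.68111)
t - y = -25035162/49158907 - 1*220/323 = -25035162/49158907 - 220/323 = -18901316866/15878326961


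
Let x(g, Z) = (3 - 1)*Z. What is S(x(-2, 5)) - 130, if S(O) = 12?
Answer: -118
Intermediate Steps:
x(g, Z) = 2*Z
S(x(-2, 5)) - 130 = 12 - 130 = -118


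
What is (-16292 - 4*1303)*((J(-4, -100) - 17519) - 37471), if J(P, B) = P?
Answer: 1182590976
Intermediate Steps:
(-16292 - 4*1303)*((J(-4, -100) - 17519) - 37471) = (-16292 - 4*1303)*((-4 - 17519) - 37471) = (-16292 - 5212)*(-17523 - 37471) = -21504*(-54994) = 1182590976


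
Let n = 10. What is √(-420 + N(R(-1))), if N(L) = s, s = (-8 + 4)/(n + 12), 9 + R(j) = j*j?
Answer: I*√50842/11 ≈ 20.498*I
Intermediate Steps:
R(j) = -9 + j² (R(j) = -9 + j*j = -9 + j²)
s = -2/11 (s = (-8 + 4)/(10 + 12) = -4/22 = -4*1/22 = -2/11 ≈ -0.18182)
N(L) = -2/11
√(-420 + N(R(-1))) = √(-420 - 2/11) = √(-4622/11) = I*√50842/11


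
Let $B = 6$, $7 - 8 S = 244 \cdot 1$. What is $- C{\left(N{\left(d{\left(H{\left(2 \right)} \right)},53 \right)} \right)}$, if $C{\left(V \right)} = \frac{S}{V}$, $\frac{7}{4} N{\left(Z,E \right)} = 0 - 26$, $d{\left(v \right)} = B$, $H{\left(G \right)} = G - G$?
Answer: $- \frac{1659}{832} \approx -1.994$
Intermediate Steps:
$H{\left(G \right)} = 0$
$S = - \frac{237}{8}$ ($S = \frac{7}{8} - \frac{244 \cdot 1}{8} = \frac{7}{8} - \frac{61}{2} = - \frac{237}{8} \approx -29.625$)
$d{\left(v \right)} = 6$
$N{\left(Z,E \right)} = - \frac{104}{7}$ ($N{\left(Z,E \right)} = \frac{4 \left(0 - 26\right)}{7} = \frac{4}{7} \left(-26\right) = - \frac{104}{7}$)
$C{\left(V \right)} = - \frac{237}{8 V}$
$- C{\left(N{\left(d{\left(H{\left(2 \right)} \right)},53 \right)} \right)} = - \frac{-237}{8 \left(- \frac{104}{7}\right)} = - \frac{\left(-237\right) \left(-7\right)}{8 \cdot 104} = \left(-1\right) \frac{1659}{832} = - \frac{1659}{832}$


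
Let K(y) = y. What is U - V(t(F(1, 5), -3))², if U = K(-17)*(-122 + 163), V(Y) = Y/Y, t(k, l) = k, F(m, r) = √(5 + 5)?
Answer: -698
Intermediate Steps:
F(m, r) = √10
V(Y) = 1
U = -697 (U = -17*(-122 + 163) = -17*41 = -697)
U - V(t(F(1, 5), -3))² = -697 - 1*1² = -697 - 1*1 = -697 - 1 = -698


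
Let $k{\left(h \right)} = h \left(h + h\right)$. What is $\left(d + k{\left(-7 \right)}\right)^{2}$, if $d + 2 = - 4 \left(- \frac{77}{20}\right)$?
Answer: $\frac{310249}{25} \approx 12410.0$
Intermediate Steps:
$d = \frac{67}{5}$ ($d = -2 - 4 \left(- \frac{77}{20}\right) = -2 - 4 \left(\left(-77\right) \frac{1}{20}\right) = -2 - - \frac{77}{5} = -2 + \frac{77}{5} = \frac{67}{5} \approx 13.4$)
$k{\left(h \right)} = 2 h^{2}$ ($k{\left(h \right)} = h 2 h = 2 h^{2}$)
$\left(d + k{\left(-7 \right)}\right)^{2} = \left(\frac{67}{5} + 2 \left(-7\right)^{2}\right)^{2} = \left(\frac{67}{5} + 2 \cdot 49\right)^{2} = \left(\frac{67}{5} + 98\right)^{2} = \left(\frac{557}{5}\right)^{2} = \frac{310249}{25}$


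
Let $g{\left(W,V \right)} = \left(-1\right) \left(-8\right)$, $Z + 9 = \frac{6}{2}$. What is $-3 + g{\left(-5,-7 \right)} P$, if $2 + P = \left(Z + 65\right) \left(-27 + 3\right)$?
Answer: $-11347$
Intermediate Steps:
$Z = -6$ ($Z = -9 + \frac{6}{2} = -9 + 6 \cdot \frac{1}{2} = -9 + 3 = -6$)
$g{\left(W,V \right)} = 8$
$P = -1418$ ($P = -2 + \left(-6 + 65\right) \left(-27 + 3\right) = -2 + 59 \left(-24\right) = -2 - 1416 = -1418$)
$-3 + g{\left(-5,-7 \right)} P = -3 + 8 \left(-1418\right) = -3 - 11344 = -11347$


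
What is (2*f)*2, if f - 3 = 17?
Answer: 80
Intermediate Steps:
f = 20 (f = 3 + 17 = 20)
(2*f)*2 = (2*20)*2 = 40*2 = 80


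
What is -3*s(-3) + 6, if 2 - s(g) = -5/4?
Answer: -15/4 ≈ -3.7500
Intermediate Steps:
s(g) = 13/4 (s(g) = 2 - (-5)/4 = 2 - 1*(-5/4) = 2 + 5/4 = 13/4)
-3*s(-3) + 6 = -3*13/4 + 6 = -39/4 + 6 = -15/4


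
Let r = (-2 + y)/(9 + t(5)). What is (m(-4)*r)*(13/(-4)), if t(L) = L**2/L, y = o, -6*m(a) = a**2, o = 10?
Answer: 104/21 ≈ 4.9524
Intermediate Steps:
m(a) = -a**2/6
y = 10
t(L) = L
r = 4/7 (r = (-2 + 10)/(9 + 5) = 8/14 = 8*(1/14) = 4/7 ≈ 0.57143)
(m(-4)*r)*(13/(-4)) = (-1/6*(-4)**2*(4/7))*(13/(-4)) = (-1/6*16*(4/7))*(13*(-1/4)) = -8/3*4/7*(-13/4) = -32/21*(-13/4) = 104/21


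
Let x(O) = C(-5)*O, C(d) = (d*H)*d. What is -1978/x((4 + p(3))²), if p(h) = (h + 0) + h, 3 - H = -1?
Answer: -989/5000 ≈ -0.19780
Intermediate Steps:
H = 4 (H = 3 - 1*(-1) = 3 + 1 = 4)
p(h) = 2*h (p(h) = h + h = 2*h)
C(d) = 4*d² (C(d) = (d*4)*d = (4*d)*d = 4*d²)
x(O) = 100*O (x(O) = (4*(-5)²)*O = (4*25)*O = 100*O)
-1978/x((4 + p(3))²) = -1978*1/(100*(4 + 2*3)²) = -1978*1/(100*(4 + 6)²) = -1978/(100*10²) = -1978/(100*100) = -1978/10000 = -1978*1/10000 = -989/5000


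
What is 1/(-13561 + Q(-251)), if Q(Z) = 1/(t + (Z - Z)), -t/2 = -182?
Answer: -364/4936203 ≈ -7.3741e-5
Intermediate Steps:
t = 364 (t = -2*(-182) = 364)
Q(Z) = 1/364 (Q(Z) = 1/(364 + (Z - Z)) = 1/(364 + 0) = 1/364)
1/(-13561 + Q(-251)) = 1/(-13561 + 1/364) = 1/(-4936203/364) = -364/4936203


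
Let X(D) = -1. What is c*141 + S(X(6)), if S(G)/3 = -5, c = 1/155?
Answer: -2184/155 ≈ -14.090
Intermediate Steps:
c = 1/155 ≈ 0.0064516
S(G) = -15 (S(G) = 3*(-5) = -15)
c*141 + S(X(6)) = (1/155)*141 - 15 = 141/155 - 15 = -2184/155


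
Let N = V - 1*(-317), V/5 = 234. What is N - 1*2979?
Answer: -1492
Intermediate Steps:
V = 1170 (V = 5*234 = 1170)
N = 1487 (N = 1170 - 1*(-317) = 1170 + 317 = 1487)
N - 1*2979 = 1487 - 1*2979 = 1487 - 2979 = -1492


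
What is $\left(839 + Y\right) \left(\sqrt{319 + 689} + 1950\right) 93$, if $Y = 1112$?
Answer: $353813850 + 2177316 \sqrt{7} \approx 3.5957 \cdot 10^{8}$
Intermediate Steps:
$\left(839 + Y\right) \left(\sqrt{319 + 689} + 1950\right) 93 = \left(839 + 1112\right) \left(\sqrt{319 + 689} + 1950\right) 93 = 1951 \left(\sqrt{1008} + 1950\right) 93 = 1951 \left(12 \sqrt{7} + 1950\right) 93 = 1951 \left(1950 + 12 \sqrt{7}\right) 93 = \left(3804450 + 23412 \sqrt{7}\right) 93 = 353813850 + 2177316 \sqrt{7}$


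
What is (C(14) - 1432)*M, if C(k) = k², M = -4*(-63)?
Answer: -311472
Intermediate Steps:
M = 252
(C(14) - 1432)*M = (14² - 1432)*252 = (196 - 1432)*252 = -1236*252 = -311472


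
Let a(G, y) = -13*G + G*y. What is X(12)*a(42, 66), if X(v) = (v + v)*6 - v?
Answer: 293832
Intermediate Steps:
X(v) = 11*v (X(v) = (2*v)*6 - v = 12*v - v = 11*v)
X(12)*a(42, 66) = (11*12)*(42*(-13 + 66)) = 132*(42*53) = 132*2226 = 293832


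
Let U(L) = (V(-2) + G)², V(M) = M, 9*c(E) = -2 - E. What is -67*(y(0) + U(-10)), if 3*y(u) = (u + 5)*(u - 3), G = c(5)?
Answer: -14740/81 ≈ -181.98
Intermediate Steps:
c(E) = -2/9 - E/9 (c(E) = (-2 - E)/9 = -2/9 - E/9)
G = -7/9 (G = -2/9 - ⅑*5 = -2/9 - 5/9 = -7/9 ≈ -0.77778)
y(u) = (-3 + u)*(5 + u)/3 (y(u) = ((u + 5)*(u - 3))/3 = ((5 + u)*(-3 + u))/3 = ((-3 + u)*(5 + u))/3 = (-3 + u)*(5 + u)/3)
U(L) = 625/81 (U(L) = (-2 - 7/9)² = (-25/9)² = 625/81)
-67*(y(0) + U(-10)) = -67*((-5 + (⅓)*0² + (⅔)*0) + 625/81) = -67*((-5 + (⅓)*0 + 0) + 625/81) = -67*((-5 + 0 + 0) + 625/81) = -67*(-5 + 625/81) = -67*220/81 = -14740/81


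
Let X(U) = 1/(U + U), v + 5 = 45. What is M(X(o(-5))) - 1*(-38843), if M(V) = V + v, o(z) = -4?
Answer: 311063/8 ≈ 38883.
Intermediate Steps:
v = 40 (v = -5 + 45 = 40)
X(U) = 1/(2*U)
M(V) = 40 + V (M(V) = V + 40 = 40 + V)
M(X(o(-5))) - 1*(-38843) = (40 + (½)/(-4)) - 1*(-38843) = (40 + (½)*(-¼)) + 38843 = (40 - ⅛) + 38843 = 319/8 + 38843 = 311063/8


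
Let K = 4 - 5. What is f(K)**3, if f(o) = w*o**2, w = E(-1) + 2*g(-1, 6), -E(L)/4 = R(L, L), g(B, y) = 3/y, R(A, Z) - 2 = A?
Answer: -27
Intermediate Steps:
R(A, Z) = 2 + A
E(L) = -8 - 4*L (E(L) = -4*(2 + L) = -8 - 4*L)
w = -3 (w = (-8 - 4*(-1)) + 2*(3/6) = (-8 + 4) + 2*(3*(1/6)) = -4 + 2*(1/2) = -4 + 1 = -3)
K = -1
f(o) = -3*o**2
f(K)**3 = (-3*(-1)**2)**3 = (-3*1)**3 = (-3)**3 = -27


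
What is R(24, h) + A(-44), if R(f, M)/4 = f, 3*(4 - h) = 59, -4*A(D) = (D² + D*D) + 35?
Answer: -3523/4 ≈ -880.75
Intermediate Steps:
A(D) = -35/4 - D²/2 (A(D) = -((D² + D*D) + 35)/4 = -((D² + D²) + 35)/4 = -(2*D² + 35)/4 = -(35 + 2*D²)/4 = -35/4 - D²/2)
h = -47/3 (h = 4 - ⅓*59 = 4 - 59/3 = -47/3 ≈ -15.667)
R(f, M) = 4*f
R(24, h) + A(-44) = 4*24 + (-35/4 - ½*(-44)²) = 96 + (-35/4 - ½*1936) = 96 + (-35/4 - 968) = 96 - 3907/4 = -3523/4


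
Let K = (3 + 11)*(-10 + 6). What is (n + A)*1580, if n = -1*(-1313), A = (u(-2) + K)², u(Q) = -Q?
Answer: 6681820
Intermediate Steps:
K = -56 (K = 14*(-4) = -56)
A = 2916 (A = (-1*(-2) - 56)² = (2 - 56)² = (-54)² = 2916)
n = 1313
(n + A)*1580 = (1313 + 2916)*1580 = 4229*1580 = 6681820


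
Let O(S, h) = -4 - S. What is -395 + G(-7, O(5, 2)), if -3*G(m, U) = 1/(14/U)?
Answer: -5527/14 ≈ -394.79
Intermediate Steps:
G(m, U) = -U/42 (G(m, U) = -U/14/3 = -U/42)
-395 + G(-7, O(5, 2)) = -395 - (-4 - 1*5)/42 = -395 - (-4 - 5)/42 = -395 - 1/42*(-9) = -395 + 3/14 = -5527/14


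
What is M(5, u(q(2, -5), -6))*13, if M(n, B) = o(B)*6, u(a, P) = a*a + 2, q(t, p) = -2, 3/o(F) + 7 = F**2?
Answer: 234/29 ≈ 8.0690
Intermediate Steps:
o(F) = 3/(-7 + F**2)
u(a, P) = 2 + a**2 (u(a, P) = a**2 + 2 = 2 + a**2)
M(n, B) = 18/(-7 + B**2) (M(n, B) = (3/(-7 + B**2))*6 = 18/(-7 + B**2))
M(5, u(q(2, -5), -6))*13 = (18/(-7 + (2 + (-2)**2)**2))*13 = (18/(-7 + (2 + 4)**2))*13 = (18/(-7 + 6**2))*13 = (18/(-7 + 36))*13 = (18/29)*13 = 234/29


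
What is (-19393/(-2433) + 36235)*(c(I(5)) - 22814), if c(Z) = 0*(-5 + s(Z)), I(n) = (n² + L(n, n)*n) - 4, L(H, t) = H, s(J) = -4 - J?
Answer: -2011719082472/2433 ≈ -8.2685e+8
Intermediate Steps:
I(n) = -4 + 2*n² (I(n) = (n² + n*n) - 4 = (n² + n²) - 4 = 2*n² - 4 = -4 + 2*n²)
c(Z) = 0 (c(Z) = 0*(-5 + (-4 - Z)) = 0*(-9 - Z) = 0)
(-19393/(-2433) + 36235)*(c(I(5)) - 22814) = (-19393/(-2433) + 36235)*(0 - 22814) = (-19393*(-1/2433) + 36235)*(-22814) = (19393/2433 + 36235)*(-22814) = (88179148/2433)*(-22814) = -2011719082472/2433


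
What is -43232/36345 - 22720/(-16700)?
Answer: 207568/1213923 ≈ 0.17099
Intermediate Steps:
-43232/36345 - 22720/(-16700) = -43232*1/36345 - 22720*(-1/16700) = -43232/36345 + 1136/835 = 207568/1213923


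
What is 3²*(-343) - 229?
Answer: -3316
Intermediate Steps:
3²*(-343) - 229 = 9*(-343) - 229 = -3087 - 229 = -3316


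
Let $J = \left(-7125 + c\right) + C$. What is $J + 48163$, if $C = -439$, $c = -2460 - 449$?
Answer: $37690$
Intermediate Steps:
$c = -2909$
$J = -10473$ ($J = \left(-7125 - 2909\right) - 439 = -10034 - 439 = -10473$)
$J + 48163 = -10473 + 48163 = 37690$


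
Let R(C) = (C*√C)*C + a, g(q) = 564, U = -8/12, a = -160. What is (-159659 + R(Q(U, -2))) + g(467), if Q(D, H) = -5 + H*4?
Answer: -159255 + 169*I*√13 ≈ -1.5926e+5 + 609.34*I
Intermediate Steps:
U = -⅔ (U = -8*1/12 = -⅔ ≈ -0.66667)
Q(D, H) = -5 + 4*H
R(C) = -160 + C^(5/2) (R(C) = (C*√C)*C - 160 = C^(3/2)*C - 160 = C^(5/2) - 160 = -160 + C^(5/2))
(-159659 + R(Q(U, -2))) + g(467) = (-159659 + (-160 + (-5 + 4*(-2))^(5/2))) + 564 = (-159659 + (-160 + (-5 - 8)^(5/2))) + 564 = (-159659 + (-160 + (-13)^(5/2))) + 564 = (-159659 + (-160 + 169*I*√13)) + 564 = (-159819 + 169*I*√13) + 564 = -159255 + 169*I*√13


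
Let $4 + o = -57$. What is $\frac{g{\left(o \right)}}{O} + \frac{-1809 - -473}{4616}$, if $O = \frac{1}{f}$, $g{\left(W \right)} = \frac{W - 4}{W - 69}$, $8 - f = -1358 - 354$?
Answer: $\frac{496053}{577} \approx 859.71$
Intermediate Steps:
$o = -61$ ($o = -4 - 57 = -61$)
$f = 1720$ ($f = 8 - \left(-1358 - 354\right) = 8 - -1712 = 8 + 1712 = 1720$)
$g{\left(W \right)} = \frac{-4 + W}{-69 + W}$
$O = \frac{1}{1720} \approx 0.00058139$
$\frac{g{\left(o \right)}}{O} + \frac{-1809 - -473}{4616} = \frac{-4 - 61}{-69 - 61} \frac{1}{\frac{1}{1720}} + \frac{-1809 - -473}{4616} = \frac{1}{-130} \left(-65\right) 1720 + \left(-1809 + 473\right) \frac{1}{4616} = \left(- \frac{1}{130}\right) \left(-65\right) 1720 - \frac{167}{577} = \frac{1}{2} \cdot 1720 - \frac{167}{577} = 860 - \frac{167}{577} = \frac{496053}{577}$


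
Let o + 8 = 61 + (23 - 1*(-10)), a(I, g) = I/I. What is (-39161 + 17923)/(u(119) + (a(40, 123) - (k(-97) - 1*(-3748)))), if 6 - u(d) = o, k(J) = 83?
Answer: 10619/1955 ≈ 5.4317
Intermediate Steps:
a(I, g) = 1
o = 86 (o = -8 + (61 + (23 - 1*(-10))) = -8 + (61 + (23 + 10)) = -8 + (61 + 33) = -8 + 94 = 86)
u(d) = -80 (u(d) = 6 - 1*86 = 6 - 86 = -80)
(-39161 + 17923)/(u(119) + (a(40, 123) - (k(-97) - 1*(-3748)))) = (-39161 + 17923)/(-80 + (1 - (83 - 1*(-3748)))) = -21238/(-80 + (1 - (83 + 3748))) = -21238/(-80 + (1 - 1*3831)) = -21238/(-80 + (1 - 3831)) = -21238/(-80 - 3830) = -21238/(-3910) = -21238*(-1/3910) = 10619/1955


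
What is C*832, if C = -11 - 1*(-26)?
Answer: 12480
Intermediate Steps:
C = 15 (C = -11 + 26 = 15)
C*832 = 15*832 = 12480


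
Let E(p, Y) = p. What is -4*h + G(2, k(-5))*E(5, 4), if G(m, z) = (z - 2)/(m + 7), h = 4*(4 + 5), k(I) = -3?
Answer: -1321/9 ≈ -146.78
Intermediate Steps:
h = 36 (h = 4*9 = 36)
G(m, z) = (-2 + z)/(7 + m)
-4*h + G(2, k(-5))*E(5, 4) = -4*36 + ((-2 - 3)/(7 + 2))*5 = -144 + (-5/9)*5 = -144 + ((⅑)*(-5))*5 = -144 - 5/9*5 = -144 - 25/9 = -1321/9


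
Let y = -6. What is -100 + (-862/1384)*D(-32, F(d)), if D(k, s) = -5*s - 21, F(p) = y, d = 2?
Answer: -73079/692 ≈ -105.61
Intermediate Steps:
F(p) = -6
D(k, s) = -21 - 5*s
-100 + (-862/1384)*D(-32, F(d)) = -100 + (-862/1384)*(-21 - 5*(-6)) = -100 + (-862*1/1384)*(-21 + 30) = -100 - 431/692*9 = -100 - 3879/692 = -73079/692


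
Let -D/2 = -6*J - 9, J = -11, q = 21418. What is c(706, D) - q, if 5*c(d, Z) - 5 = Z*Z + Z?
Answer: -94203/5 ≈ -18841.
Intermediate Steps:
D = -114 (D = -2*(-6*(-11) - 9) = -2*(66 - 9) = -2*57 = -114)
c(d, Z) = 1 + Z/5 + Z²/5 (c(d, Z) = 1 + (Z*Z + Z)/5 = 1 + (Z² + Z)/5 = 1 + (Z + Z²)/5 = 1 + (Z/5 + Z²/5) = 1 + Z/5 + Z²/5)
c(706, D) - q = (1 + (⅕)*(-114) + (⅕)*(-114)²) - 1*21418 = (1 - 114/5 + (⅕)*12996) - 21418 = (1 - 114/5 + 12996/5) - 21418 = 12887/5 - 21418 = -94203/5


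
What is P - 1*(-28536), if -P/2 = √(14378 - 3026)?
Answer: 28536 - 4*√2838 ≈ 28323.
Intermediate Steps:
P = -4*√2838 (P = -2*√(14378 - 3026) = -4*√2838 ≈ -213.09)
P - 1*(-28536) = -4*√2838 - 1*(-28536) = -4*√2838 + 28536 = 28536 - 4*√2838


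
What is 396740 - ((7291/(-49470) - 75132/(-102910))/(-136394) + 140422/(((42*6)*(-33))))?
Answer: 19092045554537991583969/48120262658192340 ≈ 3.9676e+5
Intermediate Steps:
396740 - ((7291/(-49470) - 75132/(-102910))/(-136394) + 140422/(((42*6)*(-33)))) = 396740 - ((7291*(-1/49470) - 75132*(-1/102910))*(-1/136394) + 140422/((252*(-33)))) = 396740 - ((-7291/49470 + 37566/51455)*(-1/136394) + 140422/(-8316)) = 396740 - ((296646323/509095770)*(-1/136394) + 140422*(-1/8316)) = 396740 - (-296646323/69437608453380 - 70211/4158) = 396740 - 1*(-812547526762612369/48120262658192340) = 396740 + 812547526762612369/48120262658192340 = 19092045554537991583969/48120262658192340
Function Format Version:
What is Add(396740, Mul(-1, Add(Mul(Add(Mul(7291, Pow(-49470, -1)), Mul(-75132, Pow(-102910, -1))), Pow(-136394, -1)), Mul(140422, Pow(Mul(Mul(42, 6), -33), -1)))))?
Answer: Rational(19092045554537991583969, 48120262658192340) ≈ 3.9676e+5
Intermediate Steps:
Add(396740, Mul(-1, Add(Mul(Add(Mul(7291, Pow(-49470, -1)), Mul(-75132, Pow(-102910, -1))), Pow(-136394, -1)), Mul(140422, Pow(Mul(Mul(42, 6), -33), -1))))) = Add(396740, Mul(-1, Add(Mul(Add(Mul(7291, Rational(-1, 49470)), Mul(-75132, Rational(-1, 102910))), Rational(-1, 136394)), Mul(140422, Pow(Mul(252, -33), -1))))) = Add(396740, Mul(-1, Add(Mul(Add(Rational(-7291, 49470), Rational(37566, 51455)), Rational(-1, 136394)), Mul(140422, Pow(-8316, -1))))) = Add(396740, Mul(-1, Add(Mul(Rational(296646323, 509095770), Rational(-1, 136394)), Mul(140422, Rational(-1, 8316))))) = Add(396740, Mul(-1, Add(Rational(-296646323, 69437608453380), Rational(-70211, 4158)))) = Add(396740, Mul(-1, Rational(-812547526762612369, 48120262658192340))) = Add(396740, Rational(812547526762612369, 48120262658192340)) = Rational(19092045554537991583969, 48120262658192340)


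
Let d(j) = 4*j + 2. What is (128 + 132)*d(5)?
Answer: 5720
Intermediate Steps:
d(j) = 2 + 4*j
(128 + 132)*d(5) = (128 + 132)*(2 + 4*5) = 260*(2 + 20) = 260*22 = 5720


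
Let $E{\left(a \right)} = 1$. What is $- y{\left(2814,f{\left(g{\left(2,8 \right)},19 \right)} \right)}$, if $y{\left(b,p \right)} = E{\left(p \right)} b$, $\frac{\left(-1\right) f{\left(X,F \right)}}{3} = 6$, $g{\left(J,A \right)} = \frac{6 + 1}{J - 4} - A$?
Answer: $-2814$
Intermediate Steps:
$g{\left(J,A \right)} = - A + \frac{7}{-4 + J}$ ($g{\left(J,A \right)} = \frac{7}{-4 + J} - A = - A + \frac{7}{-4 + J}$)
$f{\left(X,F \right)} = -18$ ($f{\left(X,F \right)} = \left(-3\right) 6 = -18$)
$y{\left(b,p \right)} = b$ ($y{\left(b,p \right)} = 1 b = b$)
$- y{\left(2814,f{\left(g{\left(2,8 \right)},19 \right)} \right)} = \left(-1\right) 2814 = -2814$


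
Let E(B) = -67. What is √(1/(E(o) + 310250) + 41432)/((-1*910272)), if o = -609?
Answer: -√442924162505159/94116966592 ≈ -0.00022361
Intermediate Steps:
√(1/(E(o) + 310250) + 41432)/((-1*910272)) = √(1/(-67 + 310250) + 41432)/((-1*910272)) = √(1/310183 + 41432)/(-910272) = √(1/310183 + 41432)*(-1/910272) = √(12851502057/310183)*(-1/910272) = (3*√442924162505159/310183)*(-1/910272) = -√442924162505159/94116966592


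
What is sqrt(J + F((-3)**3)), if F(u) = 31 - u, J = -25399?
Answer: I*sqrt(25341) ≈ 159.19*I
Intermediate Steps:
sqrt(J + F((-3)**3)) = sqrt(-25399 + (31 - 1*(-3)**3)) = sqrt(-25399 + (31 - 1*(-27))) = sqrt(-25399 + (31 + 27)) = sqrt(-25399 + 58) = sqrt(-25341) = I*sqrt(25341)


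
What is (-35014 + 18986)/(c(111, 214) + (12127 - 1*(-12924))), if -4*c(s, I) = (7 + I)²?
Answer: -64112/51363 ≈ -1.2482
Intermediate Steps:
c(s, I) = -(7 + I)²/4
(-35014 + 18986)/(c(111, 214) + (12127 - 1*(-12924))) = (-35014 + 18986)/(-(7 + 214)²/4 + (12127 - 1*(-12924))) = -16028/(-¼*221² + (12127 + 12924)) = -16028/(-¼*48841 + 25051) = -16028/(-48841/4 + 25051) = -16028/51363/4 = -16028*4/51363 = -64112/51363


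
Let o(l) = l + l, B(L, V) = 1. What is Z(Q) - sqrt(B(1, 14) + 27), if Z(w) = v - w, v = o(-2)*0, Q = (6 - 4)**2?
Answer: -4 - 2*sqrt(7) ≈ -9.2915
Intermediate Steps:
o(l) = 2*l
Q = 4 (Q = 2**2 = 4)
v = 0 (v = (2*(-2))*0 = -4*0 = 0)
Z(w) = -w (Z(w) = 0 - w = -w)
Z(Q) - sqrt(B(1, 14) + 27) = -1*4 - sqrt(1 + 27) = -4 - sqrt(28) = -4 - 2*sqrt(7)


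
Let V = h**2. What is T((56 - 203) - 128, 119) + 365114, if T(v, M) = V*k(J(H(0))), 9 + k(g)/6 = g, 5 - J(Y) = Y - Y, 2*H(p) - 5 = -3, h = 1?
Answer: 365090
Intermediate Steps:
H(p) = 1 (H(p) = 5/2 + (1/2)*(-3) = 5/2 - 3/2 = 1)
J(Y) = 5 (J(Y) = 5 - (Y - Y) = 5 - 1*0 = 5 + 0 = 5)
k(g) = -54 + 6*g
V = 1 (V = 1**2 = 1)
T(v, M) = -24 (T(v, M) = 1*(-54 + 6*5) = 1*(-54 + 30) = 1*(-24) = -24)
T((56 - 203) - 128, 119) + 365114 = -24 + 365114 = 365090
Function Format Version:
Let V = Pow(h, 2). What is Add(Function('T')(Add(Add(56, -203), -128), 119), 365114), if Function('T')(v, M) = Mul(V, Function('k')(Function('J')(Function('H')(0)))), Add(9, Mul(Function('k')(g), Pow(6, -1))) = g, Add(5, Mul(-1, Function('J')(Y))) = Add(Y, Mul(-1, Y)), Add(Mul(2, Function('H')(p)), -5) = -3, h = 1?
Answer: 365090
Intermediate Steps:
Function('H')(p) = 1 (Function('H')(p) = Add(Rational(5, 2), Mul(Rational(1, 2), -3)) = Add(Rational(5, 2), Rational(-3, 2)) = 1)
Function('J')(Y) = 5 (Function('J')(Y) = Add(5, Mul(-1, Add(Y, Mul(-1, Y)))) = Add(5, Mul(-1, 0)) = Add(5, 0) = 5)
Function('k')(g) = Add(-54, Mul(6, g))
V = 1 (V = Pow(1, 2) = 1)
Function('T')(v, M) = -24 (Function('T')(v, M) = Mul(1, Add(-54, Mul(6, 5))) = Mul(1, Add(-54, 30)) = Mul(1, -24) = -24)
Add(Function('T')(Add(Add(56, -203), -128), 119), 365114) = Add(-24, 365114) = 365090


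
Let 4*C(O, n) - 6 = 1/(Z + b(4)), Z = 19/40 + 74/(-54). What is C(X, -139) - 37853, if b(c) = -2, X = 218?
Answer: -236723821/6254 ≈ -37852.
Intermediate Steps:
Z = -967/1080 (Z = 19*(1/40) + 74*(-1/54) = 19/40 - 37/27 = -967/1080 ≈ -0.89537)
C(O, n) = 8841/6254 (C(O, n) = 3/2 + 1/(4*(-967/1080 - 2)) = 3/2 + 1/(4*(-3127/1080)) = 3/2 + (¼)*(-1080/3127) = 3/2 - 270/3127 = 8841/6254)
C(X, -139) - 37853 = 8841/6254 - 37853 = -236723821/6254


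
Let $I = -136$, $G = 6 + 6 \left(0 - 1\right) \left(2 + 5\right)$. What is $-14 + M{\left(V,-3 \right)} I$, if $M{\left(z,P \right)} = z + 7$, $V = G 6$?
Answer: $28410$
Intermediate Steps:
$G = -36$ ($G = 6 + 6 \left(\left(-1\right) 7\right) = 6 + 6 \left(-7\right) = 6 - 42 = -36$)
$V = -216$ ($V = \left(-36\right) 6 = -216$)
$M{\left(z,P \right)} = 7 + z$
$-14 + M{\left(V,-3 \right)} I = -14 + \left(7 - 216\right) \left(-136\right) = -14 - -28424 = -14 + 28424 = 28410$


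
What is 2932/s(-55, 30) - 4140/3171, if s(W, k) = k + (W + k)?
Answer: 3092224/5285 ≈ 585.09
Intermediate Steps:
s(W, k) = W + 2*k
2932/s(-55, 30) - 4140/3171 = 2932/(-55 + 2*30) - 4140/3171 = 2932/(-55 + 60) - 4140*1/3171 = 2932/5 - 1380/1057 = 3092224/5285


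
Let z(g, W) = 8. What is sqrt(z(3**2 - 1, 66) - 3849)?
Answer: I*sqrt(3841) ≈ 61.976*I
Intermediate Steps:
sqrt(z(3**2 - 1, 66) - 3849) = sqrt(8 - 3849) = sqrt(-3841) = I*sqrt(3841)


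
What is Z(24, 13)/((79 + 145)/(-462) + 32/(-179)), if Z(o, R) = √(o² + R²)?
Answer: -5907*√745/3920 ≈ -41.130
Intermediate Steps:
Z(o, R) = √(R² + o²)
Z(24, 13)/((79 + 145)/(-462) + 32/(-179)) = √(13² + 24²)/((79 + 145)/(-462) + 32/(-179)) = √(169 + 576)/(224*(-1/462) + 32*(-1/179)) = √745/(-16/33 - 32/179) = √745/(-3920/5907) = √745*(-5907/3920) = -5907*√745/3920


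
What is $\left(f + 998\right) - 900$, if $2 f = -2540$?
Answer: $-1172$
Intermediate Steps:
$f = -1270$ ($f = \frac{1}{2} \left(-2540\right) = -1270$)
$\left(f + 998\right) - 900 = \left(-1270 + 998\right) - 900 = -272 - 900 = -1172$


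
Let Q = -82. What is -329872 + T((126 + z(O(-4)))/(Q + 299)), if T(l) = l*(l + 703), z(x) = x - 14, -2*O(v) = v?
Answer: -15515938798/47089 ≈ -3.2950e+5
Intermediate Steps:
O(v) = -v/2
z(x) = -14 + x
T(l) = l*(703 + l)
-329872 + T((126 + z(O(-4)))/(Q + 299)) = -329872 + ((126 + (-14 - 1/2*(-4)))/(-82 + 299))*(703 + (126 + (-14 - 1/2*(-4)))/(-82 + 299)) = -329872 + ((126 + (-14 + 2))/217)*(703 + (126 + (-14 + 2))/217) = -329872 + ((126 - 12)*(1/217))*(703 + (126 - 12)*(1/217)) = -329872 + (114*(1/217))*(703 + 114*(1/217)) = -329872 + 114*(703 + 114/217)/217 = -329872 + (114/217)*(152665/217) = -329872 + 17403810/47089 = -15515938798/47089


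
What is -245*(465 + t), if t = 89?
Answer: -135730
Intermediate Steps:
-245*(465 + t) = -245*(465 + 89) = -245*554 = -135730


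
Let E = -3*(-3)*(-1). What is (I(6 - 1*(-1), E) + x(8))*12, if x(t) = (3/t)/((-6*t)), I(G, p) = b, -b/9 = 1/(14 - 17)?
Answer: 1149/32 ≈ 35.906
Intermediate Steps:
E = -9 (E = 9*(-1) = -9)
b = 3 (b = -9/(14 - 17) = -9/(-3) = -9*(-⅓) = 3)
I(G, p) = 3
x(t) = -1/(2*t²) (x(t) = (3/t)*(-1/(6*t)) = -1/(2*t²))
(I(6 - 1*(-1), E) + x(8))*12 = (3 - ½/8²)*12 = (3 - ½*1/64)*12 = (3 - 1/128)*12 = (383/128)*12 = 1149/32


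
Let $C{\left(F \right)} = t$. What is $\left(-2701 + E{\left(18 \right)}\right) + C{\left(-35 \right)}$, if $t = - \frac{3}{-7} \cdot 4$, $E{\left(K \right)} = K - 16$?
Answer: $- \frac{18881}{7} \approx -2697.3$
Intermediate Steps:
$E{\left(K \right)} = -16 + K$
$t = \frac{12}{7}$ ($t = \left(-3\right) \left(- \frac{1}{7}\right) 4 = \frac{3}{7} \cdot 4 = \frac{12}{7} \approx 1.7143$)
$C{\left(F \right)} = \frac{12}{7}$
$\left(-2701 + E{\left(18 \right)}\right) + C{\left(-35 \right)} = \left(-2701 + \left(-16 + 18\right)\right) + \frac{12}{7} = \left(-2701 + 2\right) + \frac{12}{7} = -2699 + \frac{12}{7} = - \frac{18881}{7}$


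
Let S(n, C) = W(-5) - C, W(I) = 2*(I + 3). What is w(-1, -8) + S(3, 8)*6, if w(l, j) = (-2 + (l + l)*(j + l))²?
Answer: 184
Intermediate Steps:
w(l, j) = (-2 + 2*l*(j + l))² (w(l, j) = (-2 + (2*l)*(j + l))² = (-2 + 2*l*(j + l))²)
W(I) = 6 + 2*I (W(I) = 2*(3 + I) = 6 + 2*I)
S(n, C) = -4 - C (S(n, C) = (6 + 2*(-5)) - C = (6 - 10) - C = -4 - C)
w(-1, -8) + S(3, 8)*6 = 4*(-1 + (-1)² - 8*(-1))² + (-4 - 1*8)*6 = 4*(-1 + 1 + 8)² + (-4 - 8)*6 = 4*8² - 12*6 = 4*64 - 72 = 256 - 72 = 184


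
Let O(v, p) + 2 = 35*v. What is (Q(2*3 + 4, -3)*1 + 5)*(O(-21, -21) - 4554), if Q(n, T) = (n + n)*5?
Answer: -555555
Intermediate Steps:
O(v, p) = -2 + 35*v
Q(n, T) = 10*n (Q(n, T) = (2*n)*5 = 10*n)
(Q(2*3 + 4, -3)*1 + 5)*(O(-21, -21) - 4554) = ((10*(2*3 + 4))*1 + 5)*((-2 + 35*(-21)) - 4554) = ((10*(6 + 4))*1 + 5)*((-2 - 735) - 4554) = ((10*10)*1 + 5)*(-737 - 4554) = (100*1 + 5)*(-5291) = (100 + 5)*(-5291) = 105*(-5291) = -555555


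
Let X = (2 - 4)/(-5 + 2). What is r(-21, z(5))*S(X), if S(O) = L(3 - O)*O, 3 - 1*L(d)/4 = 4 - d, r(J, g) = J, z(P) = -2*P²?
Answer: -224/3 ≈ -74.667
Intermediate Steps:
X = ⅔ (X = -2/(-3) = -2*(-⅓) = ⅔ ≈ 0.66667)
L(d) = -4 + 4*d (L(d) = 12 - 4*(4 - d) = 12 + (-16 + 4*d) = -4 + 4*d)
S(O) = O*(8 - 4*O) (S(O) = (-4 + 4*(3 - O))*O = (-4 + (12 - 4*O))*O = (8 - 4*O)*O = O*(8 - 4*O))
r(-21, z(5))*S(X) = -84*2*(2 - 1*⅔)/3 = -84*2*(2 - ⅔)/3 = -84*2*4/(3*3) = -21*32/9 = -224/3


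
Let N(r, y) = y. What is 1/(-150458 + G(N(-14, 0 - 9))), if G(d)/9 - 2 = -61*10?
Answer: -1/155930 ≈ -6.4131e-6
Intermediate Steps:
G(d) = -5472 (G(d) = 18 + 9*(-61*10) = 18 + 9*(-610) = 18 - 5490 = -5472)
1/(-150458 + G(N(-14, 0 - 9))) = 1/(-150458 - 5472) = 1/(-155930) = -1/155930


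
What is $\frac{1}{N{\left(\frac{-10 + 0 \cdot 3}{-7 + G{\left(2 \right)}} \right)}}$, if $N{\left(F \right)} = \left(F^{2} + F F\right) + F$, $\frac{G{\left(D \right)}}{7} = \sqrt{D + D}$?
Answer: $\frac{49}{130} \approx 0.37692$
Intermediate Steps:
$G{\left(D \right)} = 7 \sqrt{2} \sqrt{D}$ ($G{\left(D \right)} = 7 \sqrt{D + D} = 7 \sqrt{2 D} = 7 \sqrt{2} \sqrt{D}$)
$N{\left(F \right)} = F + 2 F^{2}$ ($N{\left(F \right)} = \left(F^{2} + F^{2}\right) + F = 2 F^{2} + F = F + 2 F^{2}$)
$\frac{1}{N{\left(\frac{-10 + 0 \cdot 3}{-7 + G{\left(2 \right)}} \right)}} = \frac{1}{\frac{-10 + 0 \cdot 3}{-7 + 7 \sqrt{2} \sqrt{2}} \left(1 + 2 \frac{-10 + 0 \cdot 3}{-7 + 7 \sqrt{2} \sqrt{2}}\right)} = \frac{1}{\frac{-10 + 0}{-7 + 14} \left(1 + 2 \frac{-10 + 0}{-7 + 14}\right)} = \frac{1}{- \frac{10}{7} \left(1 + 2 \left(- \frac{10}{7}\right)\right)} = \frac{1}{\left(-10\right) \frac{1}{7} \left(1 + 2 \left(\left(-10\right) \frac{1}{7}\right)\right)} = \frac{1}{\left(- \frac{10}{7}\right) \left(1 + 2 \left(- \frac{10}{7}\right)\right)} = \frac{1}{\left(- \frac{10}{7}\right) \left(1 - \frac{20}{7}\right)} = \frac{1}{\left(- \frac{10}{7}\right) \left(- \frac{13}{7}\right)} = \frac{1}{\frac{130}{49}} = \frac{49}{130}$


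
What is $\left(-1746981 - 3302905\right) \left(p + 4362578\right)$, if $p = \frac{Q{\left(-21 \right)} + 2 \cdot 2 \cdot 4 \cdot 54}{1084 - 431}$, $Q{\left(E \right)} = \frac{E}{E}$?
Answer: $- \frac{14385934950819914}{653} \approx -2.2031 \cdot 10^{13}$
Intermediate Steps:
$Q{\left(E \right)} = 1$
$p = \frac{865}{653}$ ($p = \frac{1 + 2 \cdot 2 \cdot 4 \cdot 54}{1084 - 431} = \frac{1 + 4 \cdot 4 \cdot 54}{653} = \frac{1 + 16 \cdot 54}{653} = \frac{1 + 864}{653} = \frac{1}{653} \cdot 865 = \frac{865}{653} \approx 1.3247$)
$\left(-1746981 - 3302905\right) \left(p + 4362578\right) = \left(-1746981 - 3302905\right) \left(\frac{865}{653} + 4362578\right) = \left(-5049886\right) \frac{2848764299}{653} = - \frac{14385934950819914}{653}$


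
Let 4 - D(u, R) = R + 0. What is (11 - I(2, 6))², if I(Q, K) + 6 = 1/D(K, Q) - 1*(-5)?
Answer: 529/4 ≈ 132.25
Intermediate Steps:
D(u, R) = 4 - R (D(u, R) = 4 - (R + 0) = 4 - R)
I(Q, K) = -1 + 1/(4 - Q) (I(Q, K) = -6 + (1/(4 - Q) - 1*(-5)) = -6 + (1/(4 - Q) + 5) = -6 + (5 + 1/(4 - Q)) = -1 + 1/(4 - Q))
(11 - I(2, 6))² = (11 - (3 - 1*2)/(-4 + 2))² = (11 - (3 - 2)/(-2))² = (11 - (-1)/2)² = (11 - 1*(-½))² = (11 + ½)² = (23/2)² = 529/4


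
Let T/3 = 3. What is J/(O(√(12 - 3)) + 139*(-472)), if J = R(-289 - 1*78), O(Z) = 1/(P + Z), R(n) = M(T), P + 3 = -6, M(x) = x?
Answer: -54/393649 ≈ -0.00013718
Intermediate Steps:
T = 9 (T = 3*3 = 9)
P = -9 (P = -3 - 6 = -9)
R(n) = 9
O(Z) = 1/(-9 + Z)
J = 9
J/(O(√(12 - 3)) + 139*(-472)) = 9/(1/(-9 + √(12 - 3)) + 139*(-472)) = 9/(1/(-9 + √9) - 65608) = 9/(1/(-9 + 3) - 65608) = 9/(1/(-6) - 65608) = 9/(-⅙ - 65608) = 9/(-393649/6) = 9*(-6/393649) = -54/393649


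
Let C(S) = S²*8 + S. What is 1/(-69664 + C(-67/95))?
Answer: -9025/628688053 ≈ -1.4355e-5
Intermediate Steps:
C(S) = S + 8*S² (C(S) = 8*S² + S = S + 8*S²)
1/(-69664 + C(-67/95)) = 1/(-69664 + (-67/95)*(1 + 8*(-67/95))) = 1/(-69664 + (-67*1/95)*(1 + 8*(-67*1/95))) = 1/(-69664 - 67*(1 + 8*(-67/95))/95) = 1/(-69664 - 67*(1 - 536/95)/95) = 1/(-69664 - 67/95*(-441/95)) = 1/(-69664 + 29547/9025) = 1/(-628688053/9025) = -9025/628688053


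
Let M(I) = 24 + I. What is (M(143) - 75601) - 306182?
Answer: -381616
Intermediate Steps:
(M(143) - 75601) - 306182 = ((24 + 143) - 75601) - 306182 = (167 - 75601) - 306182 = -75434 - 306182 = -381616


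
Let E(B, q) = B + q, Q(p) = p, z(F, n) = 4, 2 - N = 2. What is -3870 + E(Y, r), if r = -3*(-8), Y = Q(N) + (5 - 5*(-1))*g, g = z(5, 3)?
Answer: -3806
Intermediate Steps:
N = 0 (N = 2 - 1*2 = 2 - 2 = 0)
g = 4
Y = 40 (Y = 0 + (5 - 5*(-1))*4 = 0 + (5 + 5)*4 = 0 + 10*4 = 0 + 40 = 40)
r = 24
-3870 + E(Y, r) = -3870 + (40 + 24) = -3870 + 64 = -3806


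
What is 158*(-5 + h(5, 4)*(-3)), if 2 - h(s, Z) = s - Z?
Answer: -1264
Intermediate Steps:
h(s, Z) = 2 + Z - s (h(s, Z) = 2 - (s - Z) = 2 + (Z - s) = 2 + Z - s)
158*(-5 + h(5, 4)*(-3)) = 158*(-5 + (2 + 4 - 1*5)*(-3)) = 158*(-5 + (2 + 4 - 5)*(-3)) = 158*(-5 + 1*(-3)) = 158*(-5 - 3) = 158*(-8) = -1264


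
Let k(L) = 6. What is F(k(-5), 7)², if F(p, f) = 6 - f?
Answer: 1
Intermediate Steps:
F(k(-5), 7)² = (6 - 1*7)² = (6 - 7)² = (-1)² = 1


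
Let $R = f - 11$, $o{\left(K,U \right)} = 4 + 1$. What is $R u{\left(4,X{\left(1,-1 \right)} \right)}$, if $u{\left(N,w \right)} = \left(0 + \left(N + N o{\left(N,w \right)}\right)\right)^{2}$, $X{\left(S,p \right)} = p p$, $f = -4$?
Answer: $-8640$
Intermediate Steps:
$X{\left(S,p \right)} = p^{2}$
$o{\left(K,U \right)} = 5$
$u{\left(N,w \right)} = 36 N^{2}$ ($u{\left(N,w \right)} = \left(0 + \left(N + N 5\right)\right)^{2} = \left(0 + \left(N + 5 N\right)\right)^{2} = \left(0 + 6 N\right)^{2} = \left(6 N\right)^{2} = 36 N^{2}$)
$R = -15$ ($R = -4 - 11 = -15$)
$R u{\left(4,X{\left(1,-1 \right)} \right)} = - 15 \cdot 36 \cdot 4^{2} = - 15 \cdot 36 \cdot 16 = \left(-15\right) 576 = -8640$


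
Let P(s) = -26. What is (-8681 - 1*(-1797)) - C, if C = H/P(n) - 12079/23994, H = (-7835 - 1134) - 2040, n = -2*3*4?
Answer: -1139594497/155961 ≈ -7306.9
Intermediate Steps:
n = -24 (n = -6*4 = -24)
H = -11009 (H = -8969 - 2040 = -11009)
C = 65958973/155961 (C = -11009/(-26) - 12079/23994 = -11009*(-1/26) - 12079*1/23994 = 11009/26 - 12079/23994 = 65958973/155961 ≈ 422.92)
(-8681 - 1*(-1797)) - C = (-8681 - 1*(-1797)) - 1*65958973/155961 = (-8681 + 1797) - 65958973/155961 = -6884 - 65958973/155961 = -1139594497/155961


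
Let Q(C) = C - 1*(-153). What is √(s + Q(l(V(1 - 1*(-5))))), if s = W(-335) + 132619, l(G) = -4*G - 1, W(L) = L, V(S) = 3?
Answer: 2*√33106 ≈ 363.90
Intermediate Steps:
l(G) = -1 - 4*G
s = 132284 (s = -335 + 132619 = 132284)
Q(C) = 153 + C (Q(C) = C + 153 = 153 + C)
√(s + Q(l(V(1 - 1*(-5))))) = √(132284 + (153 + (-1 - 4*3))) = √(132284 + (153 + (-1 - 12))) = √(132284 + (153 - 13)) = √(132284 + 140) = √132424 = 2*√33106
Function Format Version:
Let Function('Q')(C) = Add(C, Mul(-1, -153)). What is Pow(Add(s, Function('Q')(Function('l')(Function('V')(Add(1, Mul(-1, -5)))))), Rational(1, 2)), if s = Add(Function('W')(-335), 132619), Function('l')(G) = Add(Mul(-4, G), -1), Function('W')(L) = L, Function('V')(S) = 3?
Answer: Mul(2, Pow(33106, Rational(1, 2))) ≈ 363.90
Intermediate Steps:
Function('l')(G) = Add(-1, Mul(-4, G))
s = 132284 (s = Add(-335, 132619) = 132284)
Function('Q')(C) = Add(153, C) (Function('Q')(C) = Add(C, 153) = Add(153, C))
Pow(Add(s, Function('Q')(Function('l')(Function('V')(Add(1, Mul(-1, -5)))))), Rational(1, 2)) = Pow(Add(132284, Add(153, Add(-1, Mul(-4, 3)))), Rational(1, 2)) = Pow(Add(132284, Add(153, Add(-1, -12))), Rational(1, 2)) = Pow(Add(132284, Add(153, -13)), Rational(1, 2)) = Pow(Add(132284, 140), Rational(1, 2)) = Pow(132424, Rational(1, 2)) = Mul(2, Pow(33106, Rational(1, 2)))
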